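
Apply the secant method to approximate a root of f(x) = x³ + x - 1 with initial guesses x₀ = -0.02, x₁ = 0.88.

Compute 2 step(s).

f(x) = x³ + x - 1
x₀ = -0.02, x₁ = 0.88

Secant formula: x_{n+1} = x_n - f(x_n)(x_n - x_{n-1})/(f(x_n) - f(x_{n-1}))

Iteration 1:
  f(-0.020000) = -1.020008
  f(0.880000) = 0.561472
  x_2 = 0.880000 - 0.561472×(0.880000 - (-0.020000))/(0.561472 - (-1.020008))
       = 0.560473
Iteration 2:
  f(0.880000) = 0.561472
  f(0.560473) = -0.263465
  x_3 = 0.560473 - (-0.263465)×(0.560473 - 0.880000)/(-0.263465 - 0.561472)
       = 0.662522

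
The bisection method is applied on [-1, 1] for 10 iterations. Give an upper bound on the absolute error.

Bisection error bound: |error| ≤ (b-a)/2^n
|error| ≤ (1 - (-1))/2^10 = 2/2^10
|error| ≤ 0.0019531250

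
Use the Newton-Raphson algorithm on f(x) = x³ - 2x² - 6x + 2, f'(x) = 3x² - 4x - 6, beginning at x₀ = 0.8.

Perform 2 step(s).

f(x) = x³ - 2x² - 6x + 2
f'(x) = 3x² - 4x - 6
x₀ = 0.8

Newton-Raphson formula: x_{n+1} = x_n - f(x_n)/f'(x_n)

Iteration 1:
  f(0.800000) = -3.568000
  f'(0.800000) = -7.280000
  x_1 = 0.800000 - (-3.568000)/(-7.280000) = 0.309890
Iteration 2:
  f(0.309890) = -0.021645
  f'(0.309890) = -6.951465
  x_2 = 0.309890 - (-0.021645)/(-6.951465) = 0.306776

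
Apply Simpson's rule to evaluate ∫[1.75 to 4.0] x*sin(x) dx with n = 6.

f(x) = x*sin(x)
a = 1.75, b = 4.0, n = 6
h = (b - a)/n = 0.375000

Simpson's rule: (h/3)[f(x₀) + 4f(x₁) + 2f(x₂) + ... + f(xₙ)]

x_0 = 1.7500, f(x_0) = 1.721975, coefficient = 1
x_1 = 2.1250, f(x_1) = 1.806930, coefficient = 4
x_2 = 2.5000, f(x_2) = 1.496180, coefficient = 2
x_3 = 2.8750, f(x_3) = 0.757407, coefficient = 4
x_4 = 3.2500, f(x_4) = -0.351634, coefficient = 2
x_5 = 3.6250, f(x_5) = -1.684896, coefficient = 4
x_6 = 4.0000, f(x_6) = -3.027210, coefficient = 1

I ≈ (0.375000/3) × 4.501622 = 0.562703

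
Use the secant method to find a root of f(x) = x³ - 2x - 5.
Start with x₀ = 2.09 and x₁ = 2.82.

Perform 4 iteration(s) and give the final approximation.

f(x) = x³ - 2x - 5
x₀ = 2.09, x₁ = 2.82

Secant formula: x_{n+1} = x_n - f(x_n)(x_n - x_{n-1})/(f(x_n) - f(x_{n-1}))

Iteration 1:
  f(2.090000) = -0.050671
  f(2.820000) = 11.785768
  x_2 = 2.820000 - 11.785768×(2.820000 - 2.090000)/(11.785768 - (-0.050671))
       = 2.093125
Iteration 2:
  f(2.820000) = 11.785768
  f(2.093125) = -0.015908
  x_3 = 2.093125 - (-0.015908)×(2.093125 - 2.820000)/(-0.015908 - 11.785768)
       = 2.094105
Iteration 3:
  f(2.093125) = -0.015908
  f(2.094105) = -0.004984
  x_4 = 2.094105 - (-0.004984)×(2.094105 - 2.093125)/(-0.004984 - (-0.015908))
       = 2.094552
Iteration 4:
  f(2.094105) = -0.004984
  f(2.094552) = 0.000004
  x_5 = 2.094552 - 0.000004×(2.094552 - 2.094105)/(0.000004 - (-0.004984))
       = 2.094551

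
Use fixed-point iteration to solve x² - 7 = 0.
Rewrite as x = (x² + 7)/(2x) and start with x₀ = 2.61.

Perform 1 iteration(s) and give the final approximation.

Equation: x² - 7 = 0
Fixed-point form: x = (x² + 7)/(2x)
x₀ = 2.61

x_1 = g(2.610000) = 2.645996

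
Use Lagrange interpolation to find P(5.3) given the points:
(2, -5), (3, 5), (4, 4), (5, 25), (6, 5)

Lagrange interpolation formula:
P(x) = Σ yᵢ × Lᵢ(x)
where Lᵢ(x) = Π_{j≠i} (x - xⱼ)/(xᵢ - xⱼ)

L_0(5.3) = (5.3 - 3)/(2 - 3) × (5.3 - 4)/(2 - 4) × (5.3 - 5)/(2 - 5) × (5.3 - 6)/(2 - 6) = -0.026162
L_1(5.3) = (5.3 - 2)/(3 - 2) × (5.3 - 4)/(3 - 4) × (5.3 - 5)/(3 - 5) × (5.3 - 6)/(3 - 6) = 0.150150
L_2(5.3) = (5.3 - 2)/(4 - 2) × (5.3 - 3)/(4 - 3) × (5.3 - 5)/(4 - 5) × (5.3 - 6)/(4 - 6) = -0.398475
L_3(5.3) = (5.3 - 2)/(5 - 2) × (5.3 - 3)/(5 - 3) × (5.3 - 4)/(5 - 4) × (5.3 - 6)/(5 - 6) = 1.151150
L_4(5.3) = (5.3 - 2)/(6 - 2) × (5.3 - 3)/(6 - 3) × (5.3 - 4)/(6 - 4) × (5.3 - 5)/(6 - 5) = 0.123337

P(5.3) = (-5)×L_0(5.3) + 5×L_1(5.3) + 4×L_2(5.3) + 25×L_3(5.3) + 5×L_4(5.3)
P(5.3) = 28.683100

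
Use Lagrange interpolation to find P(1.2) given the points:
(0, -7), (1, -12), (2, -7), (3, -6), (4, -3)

Lagrange interpolation formula:
P(x) = Σ yᵢ × Lᵢ(x)
where Lᵢ(x) = Π_{j≠i} (x - xⱼ)/(xᵢ - xⱼ)

L_0(1.2) = (1.2 - 1)/(0 - 1) × (1.2 - 2)/(0 - 2) × (1.2 - 3)/(0 - 3) × (1.2 - 4)/(0 - 4) = -0.033600
L_1(1.2) = (1.2 - 0)/(1 - 0) × (1.2 - 2)/(1 - 2) × (1.2 - 3)/(1 - 3) × (1.2 - 4)/(1 - 4) = 0.806400
L_2(1.2) = (1.2 - 0)/(2 - 0) × (1.2 - 1)/(2 - 1) × (1.2 - 3)/(2 - 3) × (1.2 - 4)/(2 - 4) = 0.302400
L_3(1.2) = (1.2 - 0)/(3 - 0) × (1.2 - 1)/(3 - 1) × (1.2 - 2)/(3 - 2) × (1.2 - 4)/(3 - 4) = -0.089600
L_4(1.2) = (1.2 - 0)/(4 - 0) × (1.2 - 1)/(4 - 1) × (1.2 - 2)/(4 - 2) × (1.2 - 3)/(4 - 3) = 0.014400

P(1.2) = (-7)×L_0(1.2) + (-12)×L_1(1.2) + (-7)×L_2(1.2) + (-6)×L_3(1.2) + (-3)×L_4(1.2)
P(1.2) = -11.064000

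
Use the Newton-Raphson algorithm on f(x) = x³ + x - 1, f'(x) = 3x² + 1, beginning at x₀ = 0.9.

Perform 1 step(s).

f(x) = x³ + x - 1
f'(x) = 3x² + 1
x₀ = 0.9

Newton-Raphson formula: x_{n+1} = x_n - f(x_n)/f'(x_n)

Iteration 1:
  f(0.900000) = 0.629000
  f'(0.900000) = 3.430000
  x_1 = 0.900000 - 0.629000/3.430000 = 0.716618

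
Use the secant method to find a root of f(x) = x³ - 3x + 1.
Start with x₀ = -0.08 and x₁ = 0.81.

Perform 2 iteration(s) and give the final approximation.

f(x) = x³ - 3x + 1
x₀ = -0.08, x₁ = 0.81

Secant formula: x_{n+1} = x_n - f(x_n)(x_n - x_{n-1})/(f(x_n) - f(x_{n-1}))

Iteration 1:
  f(-0.080000) = 1.239488
  f(0.810000) = -0.898559
  x_2 = 0.810000 - (-0.898559)×(0.810000 - (-0.080000))/(-0.898559 - 1.239488)
       = 0.435959
Iteration 2:
  f(0.810000) = -0.898559
  f(0.435959) = -0.225018
  x_3 = 0.435959 - (-0.225018)×(0.435959 - 0.810000)/(-0.225018 - (-0.898559))
       = 0.310998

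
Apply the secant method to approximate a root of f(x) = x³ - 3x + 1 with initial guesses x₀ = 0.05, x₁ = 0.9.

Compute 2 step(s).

f(x) = x³ - 3x + 1
x₀ = 0.05, x₁ = 0.9

Secant formula: x_{n+1} = x_n - f(x_n)(x_n - x_{n-1})/(f(x_n) - f(x_{n-1}))

Iteration 1:
  f(0.050000) = 0.850125
  f(0.900000) = -0.971000
  x_2 = 0.900000 - (-0.971000)×(0.900000 - 0.050000)/(-0.971000 - 0.850125)
       = 0.446791
Iteration 2:
  f(0.900000) = -0.971000
  f(0.446791) = -0.251184
  x_3 = 0.446791 - (-0.251184)×(0.446791 - 0.900000)/(-0.251184 - (-0.971000))
       = 0.288641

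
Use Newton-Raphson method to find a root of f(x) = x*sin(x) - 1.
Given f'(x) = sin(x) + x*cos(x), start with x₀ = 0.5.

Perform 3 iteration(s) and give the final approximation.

f(x) = x*sin(x) - 1
f'(x) = sin(x) + x*cos(x)
x₀ = 0.5

Newton-Raphson formula: x_{n+1} = x_n - f(x_n)/f'(x_n)

Iteration 1:
  f(0.500000) = -0.760287
  f'(0.500000) = 0.918217
  x_1 = 0.500000 - (-0.760287)/0.918217 = 1.328004
Iteration 2:
  f(1.328004) = 0.289054
  f'(1.328004) = 1.289941
  x_2 = 1.328004 - 0.289054/1.289941 = 1.103921
Iteration 3:
  f(1.103921) = -0.014222
  f'(1.103921) = 1.389852
  x_3 = 1.103921 - (-0.014222)/1.389852 = 1.114154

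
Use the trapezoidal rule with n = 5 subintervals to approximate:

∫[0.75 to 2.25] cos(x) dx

f(x) = cos(x)
a = 0.75, b = 2.25, n = 5
h = (b - a)/n = 0.300000

Trapezoidal rule: (h/2)[f(x₀) + 2f(x₁) + 2f(x₂) + ... + f(xₙ)]

x_0 = 0.7500, f(x_0) = 0.731689, coefficient = 1
x_1 = 1.0500, f(x_1) = 0.497571, coefficient = 2
x_2 = 1.3500, f(x_2) = 0.219007, coefficient = 2
x_3 = 1.6500, f(x_3) = -0.079121, coefficient = 2
x_4 = 1.9500, f(x_4) = -0.370181, coefficient = 2
x_5 = 2.2500, f(x_5) = -0.628174, coefficient = 1

I ≈ (0.300000/2) × 0.638067 = 0.095710
Exact value: 0.096434
Error: 0.000724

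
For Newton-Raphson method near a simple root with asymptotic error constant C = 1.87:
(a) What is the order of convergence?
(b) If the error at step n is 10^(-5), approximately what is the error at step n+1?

(a) Newton-Raphson has quadratic (order 2) convergence near simple roots.
    This means |e_{n+1}| ≈ C|e_n|².

(b) With |e_n| = 10^(-5) and C = 1.87:
    |e_{n+1}| ≈ 1.87 × (10^(-5))² = 1.87 × 10^(-10)

(a) 2 (quadratic); (b) |e_{n+1}| ≈ 1.870e-10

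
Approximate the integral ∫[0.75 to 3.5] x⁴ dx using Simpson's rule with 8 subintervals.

f(x) = x⁴
a = 0.75, b = 3.5, n = 8
h = (b - a)/n = 0.343750

Simpson's rule: (h/3)[f(x₀) + 4f(x₁) + 2f(x₂) + ... + f(xₙ)]

x_0 = 0.7500, f(x_0) = 0.316406, coefficient = 1
x_1 = 1.0938, f(x_1) = 1.431108, coefficient = 4
x_2 = 1.4375, f(x_2) = 4.270035, coefficient = 2
x_3 = 1.7812, f(x_3) = 10.066987, coefficient = 4
x_4 = 2.1250, f(x_4) = 20.390869, coefficient = 2
x_5 = 2.4688, f(x_5) = 37.145692, coefficient = 4
x_6 = 2.8125, f(x_6) = 62.570572, coefficient = 2
x_7 = 3.1562, f(x_7) = 99.239732, coefficient = 4
x_8 = 3.5000, f(x_8) = 150.062500, coefficient = 1

I ≈ (0.343750/3) × 916.375931 = 105.001409
Exact value: 104.996289
Error: 0.005120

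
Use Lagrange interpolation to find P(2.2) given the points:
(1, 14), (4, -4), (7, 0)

Lagrange interpolation formula:
P(x) = Σ yᵢ × Lᵢ(x)
where Lᵢ(x) = Π_{j≠i} (x - xⱼ)/(xᵢ - xⱼ)

L_0(2.2) = (2.2 - 4)/(1 - 4) × (2.2 - 7)/(1 - 7) = 0.480000
L_1(2.2) = (2.2 - 1)/(4 - 1) × (2.2 - 7)/(4 - 7) = 0.640000
L_2(2.2) = (2.2 - 1)/(7 - 1) × (2.2 - 4)/(7 - 4) = -0.120000

P(2.2) = 14×L_0(2.2) + (-4)×L_1(2.2) + 0×L_2(2.2)
P(2.2) = 4.160000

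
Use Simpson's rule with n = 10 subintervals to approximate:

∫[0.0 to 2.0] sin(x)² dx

f(x) = sin(x)²
a = 0.0, b = 2.0, n = 10
h = (b - a)/n = 0.200000

Simpson's rule: (h/3)[f(x₀) + 4f(x₁) + 2f(x₂) + ... + f(xₙ)]

x_0 = 0.0000, f(x_0) = 0.000000, coefficient = 1
x_1 = 0.2000, f(x_1) = 0.039470, coefficient = 4
x_2 = 0.4000, f(x_2) = 0.151647, coefficient = 2
x_3 = 0.6000, f(x_3) = 0.318821, coefficient = 4
x_4 = 0.8000, f(x_4) = 0.514600, coefficient = 2
x_5 = 1.0000, f(x_5) = 0.708073, coefficient = 4
x_6 = 1.2000, f(x_6) = 0.868697, coefficient = 2
x_7 = 1.4000, f(x_7) = 0.971111, coefficient = 4
x_8 = 1.6000, f(x_8) = 0.999147, coefficient = 2
x_9 = 1.8000, f(x_9) = 0.948379, coefficient = 4
x_10 = 2.0000, f(x_10) = 0.826822, coefficient = 1

I ≈ (0.200000/3) × 17.838421 = 1.189228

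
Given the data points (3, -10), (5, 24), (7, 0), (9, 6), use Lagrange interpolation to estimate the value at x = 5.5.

Lagrange interpolation formula:
P(x) = Σ yᵢ × Lᵢ(x)
where Lᵢ(x) = Π_{j≠i} (x - xⱼ)/(xᵢ - xⱼ)

L_0(5.5) = (5.5 - 5)/(3 - 5) × (5.5 - 7)/(3 - 7) × (5.5 - 9)/(3 - 9) = -0.054688
L_1(5.5) = (5.5 - 3)/(5 - 3) × (5.5 - 7)/(5 - 7) × (5.5 - 9)/(5 - 9) = 0.820312
L_2(5.5) = (5.5 - 3)/(7 - 3) × (5.5 - 5)/(7 - 5) × (5.5 - 9)/(7 - 9) = 0.273438
L_3(5.5) = (5.5 - 3)/(9 - 3) × (5.5 - 5)/(9 - 5) × (5.5 - 7)/(9 - 7) = -0.039062

P(5.5) = (-10)×L_0(5.5) + 24×L_1(5.5) + 0×L_2(5.5) + 6×L_3(5.5)
P(5.5) = 20.000000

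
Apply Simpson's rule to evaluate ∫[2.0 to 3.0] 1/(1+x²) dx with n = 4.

f(x) = 1/(1+x²)
a = 2.0, b = 3.0, n = 4
h = (b - a)/n = 0.250000

Simpson's rule: (h/3)[f(x₀) + 4f(x₁) + 2f(x₂) + ... + f(xₙ)]

x_0 = 2.0000, f(x_0) = 0.200000, coefficient = 1
x_1 = 2.2500, f(x_1) = 0.164948, coefficient = 4
x_2 = 2.5000, f(x_2) = 0.137931, coefficient = 2
x_3 = 2.7500, f(x_3) = 0.116788, coefficient = 4
x_4 = 3.0000, f(x_4) = 0.100000, coefficient = 1

I ≈ (0.250000/3) × 1.702809 = 0.141901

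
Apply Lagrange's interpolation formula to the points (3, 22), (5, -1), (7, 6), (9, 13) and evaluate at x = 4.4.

Lagrange interpolation formula:
P(x) = Σ yᵢ × Lᵢ(x)
where Lᵢ(x) = Π_{j≠i} (x - xⱼ)/(xᵢ - xⱼ)

L_0(4.4) = (4.4 - 5)/(3 - 5) × (4.4 - 7)/(3 - 7) × (4.4 - 9)/(3 - 9) = 0.149500
L_1(4.4) = (4.4 - 3)/(5 - 3) × (4.4 - 7)/(5 - 7) × (4.4 - 9)/(5 - 9) = 1.046500
L_2(4.4) = (4.4 - 3)/(7 - 3) × (4.4 - 5)/(7 - 5) × (4.4 - 9)/(7 - 9) = -0.241500
L_3(4.4) = (4.4 - 3)/(9 - 3) × (4.4 - 5)/(9 - 5) × (4.4 - 7)/(9 - 7) = 0.045500

P(4.4) = 22×L_0(4.4) + (-1)×L_1(4.4) + 6×L_2(4.4) + 13×L_3(4.4)
P(4.4) = 1.385000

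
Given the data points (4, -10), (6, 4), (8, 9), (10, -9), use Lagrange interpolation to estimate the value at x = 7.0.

Lagrange interpolation formula:
P(x) = Σ yᵢ × Lᵢ(x)
where Lᵢ(x) = Π_{j≠i} (x - xⱼ)/(xᵢ - xⱼ)

L_0(7.0) = (7.0 - 6)/(4 - 6) × (7.0 - 8)/(4 - 8) × (7.0 - 10)/(4 - 10) = -0.062500
L_1(7.0) = (7.0 - 4)/(6 - 4) × (7.0 - 8)/(6 - 8) × (7.0 - 10)/(6 - 10) = 0.562500
L_2(7.0) = (7.0 - 4)/(8 - 4) × (7.0 - 6)/(8 - 6) × (7.0 - 10)/(8 - 10) = 0.562500
L_3(7.0) = (7.0 - 4)/(10 - 4) × (7.0 - 6)/(10 - 6) × (7.0 - 8)/(10 - 8) = -0.062500

P(7.0) = (-10)×L_0(7.0) + 4×L_1(7.0) + 9×L_2(7.0) + (-9)×L_3(7.0)
P(7.0) = 8.500000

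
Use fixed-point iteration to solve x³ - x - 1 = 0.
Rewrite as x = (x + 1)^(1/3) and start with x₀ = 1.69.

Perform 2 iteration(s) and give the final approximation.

Equation: x³ - x - 1 = 0
Fixed-point form: x = (x + 1)^(1/3)
x₀ = 1.69

x_1 = g(1.690000) = 1.390755
x_2 = g(1.390755) = 1.337145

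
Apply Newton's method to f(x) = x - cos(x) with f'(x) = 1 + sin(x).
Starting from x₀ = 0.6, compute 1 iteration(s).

f(x) = x - cos(x)
f'(x) = 1 + sin(x)
x₀ = 0.6

Newton-Raphson formula: x_{n+1} = x_n - f(x_n)/f'(x_n)

Iteration 1:
  f(0.600000) = -0.225336
  f'(0.600000) = 1.564642
  x_1 = 0.600000 - (-0.225336)/1.564642 = 0.744017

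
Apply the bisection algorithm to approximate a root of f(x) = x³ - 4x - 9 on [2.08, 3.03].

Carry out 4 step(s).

f(x) = x³ - 4x - 9
Initial interval: [2.08, 3.03]

Iteration 1:
  c_1 = (2.080000 + 3.030000)/2 = 2.555000
  f(c_1) = f(2.555000) = -2.540896
  f(a) × f(c) ≥ 0, new interval: [2.555000, 3.030000]
Iteration 2:
  c_2 = (2.555000 + 3.030000)/2 = 2.792500
  f(c_2) = f(2.792500) = 1.606072
  f(a) × f(c) < 0, new interval: [2.555000, 2.792500]
Iteration 3:
  c_3 = (2.555000 + 2.792500)/2 = 2.673750
  f(c_3) = f(2.673750) = -0.580524
  f(a) × f(c) ≥ 0, new interval: [2.673750, 2.792500]
Iteration 4:
  c_4 = (2.673750 + 2.792500)/2 = 2.733125
  f(c_4) = f(2.733125) = 0.483868
  f(a) × f(c) < 0, new interval: [2.673750, 2.733125]

After 4 iteration(s), the approximation is c_4 = 2.733125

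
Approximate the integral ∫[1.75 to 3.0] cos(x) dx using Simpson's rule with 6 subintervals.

f(x) = cos(x)
a = 1.75, b = 3.0, n = 6
h = (b - a)/n = 0.208333

Simpson's rule: (h/3)[f(x₀) + 4f(x₁) + 2f(x₂) + ... + f(xₙ)]

x_0 = 1.7500, f(x_0) = -0.178246, coefficient = 1
x_1 = 1.9583, f(x_1) = -0.377909, coefficient = 4
x_2 = 2.1667, f(x_2) = -0.561229, coefficient = 2
x_3 = 2.3750, f(x_3) = -0.720278, coefficient = 4
x_4 = 2.5833, f(x_4) = -0.848178, coefficient = 2
x_5 = 2.7917, f(x_5) = -0.939398, coefficient = 4
x_6 = 3.0000, f(x_6) = -0.989992, coefficient = 1

I ≈ (0.208333/3) × -12.137397 = -0.842875
Exact value: -0.842866
Error: 0.000009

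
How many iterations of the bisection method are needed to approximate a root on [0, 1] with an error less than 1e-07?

We need (b-a)/2^n ≤ 1e-07
(1 - 0)/2^n ≤ 1e-07
1/2^n ≤ 1e-07
2^n ≥ 10000000
n ≥ log₂(10000000) = 23.25
n ≥ 24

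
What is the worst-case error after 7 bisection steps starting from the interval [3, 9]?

Bisection error bound: |error| ≤ (b-a)/2^n
|error| ≤ (9 - 3)/2^7 = 6/2^7
|error| ≤ 0.0468750000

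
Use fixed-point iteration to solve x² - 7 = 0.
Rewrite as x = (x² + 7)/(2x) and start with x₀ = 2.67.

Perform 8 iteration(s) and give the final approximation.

Equation: x² - 7 = 0
Fixed-point form: x = (x² + 7)/(2x)
x₀ = 2.67

x_1 = g(2.670000) = 2.645861
x_2 = g(2.645861) = 2.645751
x_3 = g(2.645751) = 2.645751
x_4 = g(2.645751) = 2.645751
x_5 = g(2.645751) = 2.645751
x_6 = g(2.645751) = 2.645751
x_7 = g(2.645751) = 2.645751
x_8 = g(2.645751) = 2.645751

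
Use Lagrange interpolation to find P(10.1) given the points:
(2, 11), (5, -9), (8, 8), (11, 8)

Lagrange interpolation formula:
P(x) = Σ yᵢ × Lᵢ(x)
where Lᵢ(x) = Π_{j≠i} (x - xⱼ)/(xᵢ - xⱼ)

L_0(10.1) = (10.1 - 5)/(2 - 5) × (10.1 - 8)/(2 - 8) × (10.1 - 11)/(2 - 11) = 0.059500
L_1(10.1) = (10.1 - 2)/(5 - 2) × (10.1 - 8)/(5 - 8) × (10.1 - 11)/(5 - 11) = -0.283500
L_2(10.1) = (10.1 - 2)/(8 - 2) × (10.1 - 5)/(8 - 5) × (10.1 - 11)/(8 - 11) = 0.688500
L_3(10.1) = (10.1 - 2)/(11 - 2) × (10.1 - 5)/(11 - 5) × (10.1 - 8)/(11 - 8) = 0.535500

P(10.1) = 11×L_0(10.1) + (-9)×L_1(10.1) + 8×L_2(10.1) + 8×L_3(10.1)
P(10.1) = 12.998000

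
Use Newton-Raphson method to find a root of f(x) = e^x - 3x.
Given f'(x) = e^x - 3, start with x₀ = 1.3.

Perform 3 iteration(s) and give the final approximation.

f(x) = e^x - 3x
f'(x) = e^x - 3
x₀ = 1.3

Newton-Raphson formula: x_{n+1} = x_n - f(x_n)/f'(x_n)

Iteration 1:
  f(1.300000) = -0.230703
  f'(1.300000) = 0.669297
  x_1 = 1.300000 - (-0.230703)/0.669297 = 1.644695
Iteration 2:
  f(1.644695) = 0.245345
  f'(1.644695) = 2.179431
  x_2 = 1.644695 - 0.245345/2.179431 = 1.532122
Iteration 3:
  f(1.532122) = 0.031621
  f'(1.532122) = 1.627987
  x_3 = 1.532122 - 0.031621/1.627987 = 1.512699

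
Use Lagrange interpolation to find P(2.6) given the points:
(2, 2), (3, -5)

Lagrange interpolation formula:
P(x) = Σ yᵢ × Lᵢ(x)
where Lᵢ(x) = Π_{j≠i} (x - xⱼ)/(xᵢ - xⱼ)

L_0(2.6) = (2.6 - 3)/(2 - 3) = 0.400000
L_1(2.6) = (2.6 - 2)/(3 - 2) = 0.600000

P(2.6) = 2×L_0(2.6) + (-5)×L_1(2.6)
P(2.6) = -2.200000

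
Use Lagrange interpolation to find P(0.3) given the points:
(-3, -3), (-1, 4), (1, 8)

Lagrange interpolation formula:
P(x) = Σ yᵢ × Lᵢ(x)
where Lᵢ(x) = Π_{j≠i} (x - xⱼ)/(xᵢ - xⱼ)

L_0(0.3) = (0.3 - (-1))/(-3 - (-1)) × (0.3 - 1)/(-3 - 1) = -0.113750
L_1(0.3) = (0.3 - (-3))/(-1 - (-3)) × (0.3 - 1)/(-1 - 1) = 0.577500
L_2(0.3) = (0.3 - (-3))/(1 - (-3)) × (0.3 - (-1))/(1 - (-1)) = 0.536250

P(0.3) = (-3)×L_0(0.3) + 4×L_1(0.3) + 8×L_2(0.3)
P(0.3) = 6.941250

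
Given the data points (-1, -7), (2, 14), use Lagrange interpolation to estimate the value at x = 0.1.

Lagrange interpolation formula:
P(x) = Σ yᵢ × Lᵢ(x)
where Lᵢ(x) = Π_{j≠i} (x - xⱼ)/(xᵢ - xⱼ)

L_0(0.1) = (0.1 - 2)/(-1 - 2) = 0.633333
L_1(0.1) = (0.1 - (-1))/(2 - (-1)) = 0.366667

P(0.1) = (-7)×L_0(0.1) + 14×L_1(0.1)
P(0.1) = 0.700000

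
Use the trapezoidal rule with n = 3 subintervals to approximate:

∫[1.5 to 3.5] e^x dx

f(x) = e^x
a = 1.5, b = 3.5, n = 3
h = (b - a)/n = 0.666667

Trapezoidal rule: (h/2)[f(x₀) + 2f(x₁) + 2f(x₂) + ... + f(xₙ)]

x_0 = 1.5000, f(x_0) = 4.481689, coefficient = 1
x_1 = 2.1667, f(x_1) = 8.729138, coefficient = 2
x_2 = 2.8333, f(x_2) = 17.002040, coefficient = 2
x_3 = 3.5000, f(x_3) = 33.115452, coefficient = 1

I ≈ (0.666667/2) × 89.059498 = 29.686499
Exact value: 28.633763
Error: 1.052736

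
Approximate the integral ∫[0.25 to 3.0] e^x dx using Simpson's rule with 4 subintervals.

f(x) = e^x
a = 0.25, b = 3.0, n = 4
h = (b - a)/n = 0.687500

Simpson's rule: (h/3)[f(x₀) + 4f(x₁) + 2f(x₂) + ... + f(xₙ)]

x_0 = 0.2500, f(x_0) = 1.284025, coefficient = 1
x_1 = 0.9375, f(x_1) = 2.553589, coefficient = 4
x_2 = 1.6250, f(x_2) = 5.078419, coefficient = 2
x_3 = 2.3125, f(x_3) = 10.099642, coefficient = 4
x_4 = 3.0000, f(x_4) = 20.085537, coefficient = 1

I ≈ (0.687500/3) × 82.139327 = 18.823596
Exact value: 18.801512
Error: 0.022084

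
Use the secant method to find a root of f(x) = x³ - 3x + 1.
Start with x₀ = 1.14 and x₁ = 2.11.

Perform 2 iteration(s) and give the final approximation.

f(x) = x³ - 3x + 1
x₀ = 1.14, x₁ = 2.11

Secant formula: x_{n+1} = x_n - f(x_n)(x_n - x_{n-1})/(f(x_n) - f(x_{n-1}))

Iteration 1:
  f(1.140000) = -0.938456
  f(2.110000) = 4.063931
  x_2 = 2.110000 - 4.063931×(2.110000 - 1.140000)/(4.063931 - (-0.938456))
       = 1.321974
Iteration 2:
  f(2.110000) = 4.063931
  f(1.321974) = -0.655621
  x_3 = 1.321974 - (-0.655621)×(1.321974 - 2.110000)/(-0.655621 - 4.063931)
       = 1.431443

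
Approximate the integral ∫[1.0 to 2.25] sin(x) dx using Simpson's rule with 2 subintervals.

f(x) = sin(x)
a = 1.0, b = 2.25, n = 2
h = (b - a)/n = 0.625000

Simpson's rule: (h/3)[f(x₀) + 4f(x₁) + 2f(x₂) + ... + f(xₙ)]

x_0 = 1.0000, f(x_0) = 0.841471, coefficient = 1
x_1 = 1.6250, f(x_1) = 0.998531, coefficient = 4
x_2 = 2.2500, f(x_2) = 0.778073, coefficient = 1

I ≈ (0.625000/3) × 5.613670 = 1.169514
Exact value: 1.168476
Error: 0.001039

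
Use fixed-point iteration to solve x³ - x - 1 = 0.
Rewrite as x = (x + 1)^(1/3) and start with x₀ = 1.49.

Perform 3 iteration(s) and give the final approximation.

Equation: x³ - x - 1 = 0
Fixed-point form: x = (x + 1)^(1/3)
x₀ = 1.49

x_1 = g(1.490000) = 1.355397
x_2 = g(1.355397) = 1.330520
x_3 = g(1.330520) = 1.325819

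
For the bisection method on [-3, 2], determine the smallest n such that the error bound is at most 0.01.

We need (b-a)/2^n ≤ 0.01
(2 - (-3))/2^n ≤ 0.01
5/2^n ≤ 0.01
2^n ≥ 500
n ≥ log₂(500) = 8.97
n ≥ 9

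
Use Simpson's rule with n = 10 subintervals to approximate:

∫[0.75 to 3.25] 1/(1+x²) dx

f(x) = 1/(1+x²)
a = 0.75, b = 3.25, n = 10
h = (b - a)/n = 0.250000

Simpson's rule: (h/3)[f(x₀) + 4f(x₁) + 2f(x₂) + ... + f(xₙ)]

x_0 = 0.7500, f(x_0) = 0.640000, coefficient = 1
x_1 = 1.0000, f(x_1) = 0.500000, coefficient = 4
x_2 = 1.2500, f(x_2) = 0.390244, coefficient = 2
x_3 = 1.5000, f(x_3) = 0.307692, coefficient = 4
x_4 = 1.7500, f(x_4) = 0.246154, coefficient = 2
x_5 = 2.0000, f(x_5) = 0.200000, coefficient = 4
x_6 = 2.2500, f(x_6) = 0.164948, coefficient = 2
x_7 = 2.5000, f(x_7) = 0.137931, coefficient = 4
x_8 = 2.7500, f(x_8) = 0.116788, coefficient = 2
x_9 = 3.0000, f(x_9) = 0.100000, coefficient = 4
x_10 = 3.2500, f(x_10) = 0.086486, coefficient = 1

I ≈ (0.250000/3) × 7.545249 = 0.628771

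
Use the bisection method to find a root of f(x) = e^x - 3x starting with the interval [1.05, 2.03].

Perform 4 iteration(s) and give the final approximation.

f(x) = e^x - 3x
Initial interval: [1.05, 2.03]

Iteration 1:
  c_1 = (1.050000 + 2.030000)/2 = 1.540000
  f(c_1) = f(1.540000) = 0.044590
  f(a) × f(c) < 0, new interval: [1.050000, 1.540000]
Iteration 2:
  c_2 = (1.050000 + 1.540000)/2 = 1.295000
  f(c_2) = f(1.295000) = -0.234004
  f(a) × f(c) ≥ 0, new interval: [1.295000, 1.540000]
Iteration 3:
  c_3 = (1.295000 + 1.540000)/2 = 1.417500
  f(c_3) = f(1.417500) = -0.125709
  f(a) × f(c) ≥ 0, new interval: [1.417500, 1.540000]
Iteration 4:
  c_4 = (1.417500 + 1.540000)/2 = 1.478750
  f(c_4) = f(1.478750) = -0.048792
  f(a) × f(c) ≥ 0, new interval: [1.478750, 1.540000]

After 4 iteration(s), the approximation is c_4 = 1.478750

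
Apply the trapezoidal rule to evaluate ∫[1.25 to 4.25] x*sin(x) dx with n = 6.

f(x) = x*sin(x)
a = 1.25, b = 4.25, n = 6
h = (b - a)/n = 0.500000

Trapezoidal rule: (h/2)[f(x₀) + 2f(x₁) + 2f(x₂) + ... + f(xₙ)]

x_0 = 1.2500, f(x_0) = 1.186231, coefficient = 1
x_1 = 1.7500, f(x_1) = 1.721975, coefficient = 2
x_2 = 2.2500, f(x_2) = 1.750665, coefficient = 2
x_3 = 2.7500, f(x_3) = 1.049568, coefficient = 2
x_4 = 3.2500, f(x_4) = -0.351634, coefficient = 2
x_5 = 3.7500, f(x_5) = -2.143355, coefficient = 2
x_6 = 4.2500, f(x_6) = -3.803705, coefficient = 1

I ≈ (0.500000/2) × 1.436963 = 0.359241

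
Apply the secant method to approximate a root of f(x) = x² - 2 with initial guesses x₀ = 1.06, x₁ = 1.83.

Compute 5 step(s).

f(x) = x² - 2
x₀ = 1.06, x₁ = 1.83

Secant formula: x_{n+1} = x_n - f(x_n)(x_n - x_{n-1})/(f(x_n) - f(x_{n-1}))

Iteration 1:
  f(1.060000) = -0.876400
  f(1.830000) = 1.348900
  x_2 = 1.830000 - 1.348900×(1.830000 - 1.060000)/(1.348900 - (-0.876400))
       = 1.363253
Iteration 2:
  f(1.830000) = 1.348900
  f(1.363253) = -0.141542
  x_3 = 1.363253 - (-0.141542)×(1.363253 - 1.830000)/(-0.141542 - 1.348900)
       = 1.407578
Iteration 3:
  f(1.363253) = -0.141542
  f(1.407578) = -0.018724
  x_4 = 1.407578 - (-0.018724)×(1.407578 - 1.363253)/(-0.018724 - (-0.141542))
       = 1.414336
Iteration 4:
  f(1.407578) = -0.018724
  f(1.414336) = 0.000345
  x_5 = 1.414336 - 0.000345×(1.414336 - 1.407578)/(0.000345 - (-0.018724))
       = 1.414213
Iteration 5:
  f(1.414336) = 0.000345
  f(1.414213) = -0.000001
  x_6 = 1.414213 - (-0.000001)×(1.414213 - 1.414336)/(-0.000001 - 0.000345)
       = 1.414214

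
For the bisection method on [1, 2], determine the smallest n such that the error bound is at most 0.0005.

We need (b-a)/2^n ≤ 0.0005
(2 - 1)/2^n ≤ 0.0005
1/2^n ≤ 0.0005
2^n ≥ 2000
n ≥ log₂(2000) = 10.97
n ≥ 11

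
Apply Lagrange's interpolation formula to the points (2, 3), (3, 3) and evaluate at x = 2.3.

Lagrange interpolation formula:
P(x) = Σ yᵢ × Lᵢ(x)
where Lᵢ(x) = Π_{j≠i} (x - xⱼ)/(xᵢ - xⱼ)

L_0(2.3) = (2.3 - 3)/(2 - 3) = 0.700000
L_1(2.3) = (2.3 - 2)/(3 - 2) = 0.300000

P(2.3) = 3×L_0(2.3) + 3×L_1(2.3)
P(2.3) = 3.000000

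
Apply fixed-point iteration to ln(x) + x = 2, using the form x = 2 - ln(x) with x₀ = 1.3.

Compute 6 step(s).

Equation: ln(x) + x = 2
Fixed-point form: x = 2 - ln(x)
x₀ = 1.3

x_1 = g(1.300000) = 1.737636
x_2 = g(1.737636) = 1.447475
x_3 = g(1.447475) = 1.630180
x_4 = g(1.630180) = 1.511310
x_5 = g(1.511310) = 1.587023
x_6 = g(1.587023) = 1.538140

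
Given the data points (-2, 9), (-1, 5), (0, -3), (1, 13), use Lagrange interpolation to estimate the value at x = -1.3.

Lagrange interpolation formula:
P(x) = Σ yᵢ × Lᵢ(x)
where Lᵢ(x) = Π_{j≠i} (x - xⱼ)/(xᵢ - xⱼ)

L_0(-1.3) = (-1.3 - (-1))/(-2 - (-1)) × (-1.3 - 0)/(-2 - 0) × (-1.3 - 1)/(-2 - 1) = 0.149500
L_1(-1.3) = (-1.3 - (-2))/(-1 - (-2)) × (-1.3 - 0)/(-1 - 0) × (-1.3 - 1)/(-1 - 1) = 1.046500
L_2(-1.3) = (-1.3 - (-2))/(0 - (-2)) × (-1.3 - (-1))/(0 - (-1)) × (-1.3 - 1)/(0 - 1) = -0.241500
L_3(-1.3) = (-1.3 - (-2))/(1 - (-2)) × (-1.3 - (-1))/(1 - (-1)) × (-1.3 - 0)/(1 - 0) = 0.045500

P(-1.3) = 9×L_0(-1.3) + 5×L_1(-1.3) + (-3)×L_2(-1.3) + 13×L_3(-1.3)
P(-1.3) = 7.894000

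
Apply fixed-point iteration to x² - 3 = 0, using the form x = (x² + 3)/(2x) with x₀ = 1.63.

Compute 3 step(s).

Equation: x² - 3 = 0
Fixed-point form: x = (x² + 3)/(2x)
x₀ = 1.63

x_1 = g(1.630000) = 1.735245
x_2 = g(1.735245) = 1.732054
x_3 = g(1.732054) = 1.732051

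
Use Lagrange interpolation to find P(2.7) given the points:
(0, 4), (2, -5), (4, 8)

Lagrange interpolation formula:
P(x) = Σ yᵢ × Lᵢ(x)
where Lᵢ(x) = Π_{j≠i} (x - xⱼ)/(xᵢ - xⱼ)

L_0(2.7) = (2.7 - 2)/(0 - 2) × (2.7 - 4)/(0 - 4) = -0.113750
L_1(2.7) = (2.7 - 0)/(2 - 0) × (2.7 - 4)/(2 - 4) = 0.877500
L_2(2.7) = (2.7 - 0)/(4 - 0) × (2.7 - 2)/(4 - 2) = 0.236250

P(2.7) = 4×L_0(2.7) + (-5)×L_1(2.7) + 8×L_2(2.7)
P(2.7) = -2.952500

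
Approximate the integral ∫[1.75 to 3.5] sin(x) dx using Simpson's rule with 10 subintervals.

f(x) = sin(x)
a = 1.75, b = 3.5, n = 10
h = (b - a)/n = 0.175000

Simpson's rule: (h/3)[f(x₀) + 4f(x₁) + 2f(x₂) + ... + f(xₙ)]

x_0 = 1.7500, f(x_0) = 0.983986, coefficient = 1
x_1 = 1.9250, f(x_1) = 0.937923, coefficient = 4
x_2 = 2.1000, f(x_2) = 0.863209, coefficient = 2
x_3 = 2.2750, f(x_3) = 0.762127, coefficient = 4
x_4 = 2.4500, f(x_4) = 0.637765, coefficient = 2
x_5 = 2.6250, f(x_5) = 0.493920, coefficient = 4
x_6 = 2.8000, f(x_6) = 0.334988, coefficient = 2
x_7 = 2.9750, f(x_7) = 0.165823, coefficient = 4
x_8 = 3.1500, f(x_8) = -0.008407, coefficient = 2
x_9 = 3.3250, f(x_9) = -0.182381, coefficient = 4
x_10 = 3.5000, f(x_10) = -0.350783, coefficient = 1

I ≈ (0.175000/3) × 12.997965 = 0.758215
Exact value: 0.758211
Error: 0.000004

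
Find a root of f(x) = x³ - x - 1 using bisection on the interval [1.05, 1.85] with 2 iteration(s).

f(x) = x³ - x - 1
Initial interval: [1.05, 1.85]

Iteration 1:
  c_1 = (1.050000 + 1.850000)/2 = 1.450000
  f(c_1) = f(1.450000) = 0.598625
  f(a) × f(c) < 0, new interval: [1.050000, 1.450000]
Iteration 2:
  c_2 = (1.050000 + 1.450000)/2 = 1.250000
  f(c_2) = f(1.250000) = -0.296875
  f(a) × f(c) ≥ 0, new interval: [1.250000, 1.450000]

After 2 iteration(s), the approximation is c_2 = 1.250000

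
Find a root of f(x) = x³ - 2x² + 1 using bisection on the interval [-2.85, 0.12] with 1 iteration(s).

f(x) = x³ - 2x² + 1
Initial interval: [-2.85, 0.12]

Iteration 1:
  c_1 = (-2.850000 + 0.120000)/2 = -1.365000
  f(c_1) = f(-1.365000) = -5.269752
  f(a) × f(c) ≥ 0, new interval: [-1.365000, 0.120000]

After 1 iteration(s), the approximation is c_1 = -1.365000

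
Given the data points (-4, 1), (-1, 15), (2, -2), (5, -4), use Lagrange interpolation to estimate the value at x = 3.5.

Lagrange interpolation formula:
P(x) = Σ yᵢ × Lᵢ(x)
where Lᵢ(x) = Π_{j≠i} (x - xⱼ)/(xᵢ - xⱼ)

L_0(3.5) = (3.5 - (-1))/(-4 - (-1)) × (3.5 - 2)/(-4 - 2) × (3.5 - 5)/(-4 - 5) = 0.062500
L_1(3.5) = (3.5 - (-4))/(-1 - (-4)) × (3.5 - 2)/(-1 - 2) × (3.5 - 5)/(-1 - 5) = -0.312500
L_2(3.5) = (3.5 - (-4))/(2 - (-4)) × (3.5 - (-1))/(2 - (-1)) × (3.5 - 5)/(2 - 5) = 0.937500
L_3(3.5) = (3.5 - (-4))/(5 - (-4)) × (3.5 - (-1))/(5 - (-1)) × (3.5 - 2)/(5 - 2) = 0.312500

P(3.5) = 1×L_0(3.5) + 15×L_1(3.5) + (-2)×L_2(3.5) + (-4)×L_3(3.5)
P(3.5) = -7.750000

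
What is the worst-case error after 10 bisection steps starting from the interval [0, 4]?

Bisection error bound: |error| ≤ (b-a)/2^n
|error| ≤ (4 - 0)/2^10 = 4/2^10
|error| ≤ 0.0039062500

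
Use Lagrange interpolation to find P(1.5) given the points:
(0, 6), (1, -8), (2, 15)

Lagrange interpolation formula:
P(x) = Σ yᵢ × Lᵢ(x)
where Lᵢ(x) = Π_{j≠i} (x - xⱼ)/(xᵢ - xⱼ)

L_0(1.5) = (1.5 - 1)/(0 - 1) × (1.5 - 2)/(0 - 2) = -0.125000
L_1(1.5) = (1.5 - 0)/(1 - 0) × (1.5 - 2)/(1 - 2) = 0.750000
L_2(1.5) = (1.5 - 0)/(2 - 0) × (1.5 - 1)/(2 - 1) = 0.375000

P(1.5) = 6×L_0(1.5) + (-8)×L_1(1.5) + 15×L_2(1.5)
P(1.5) = -1.125000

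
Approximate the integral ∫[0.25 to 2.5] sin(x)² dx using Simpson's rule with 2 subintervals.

f(x) = sin(x)²
a = 0.25, b = 2.5, n = 2
h = (b - a)/n = 1.125000

Simpson's rule: (h/3)[f(x₀) + 4f(x₁) + 2f(x₂) + ... + f(xₙ)]

x_0 = 0.2500, f(x_0) = 0.061209, coefficient = 1
x_1 = 1.3750, f(x_1) = 0.962151, coefficient = 4
x_2 = 2.5000, f(x_2) = 0.358169, coefficient = 1

I ≈ (1.125000/3) × 4.267982 = 1.600493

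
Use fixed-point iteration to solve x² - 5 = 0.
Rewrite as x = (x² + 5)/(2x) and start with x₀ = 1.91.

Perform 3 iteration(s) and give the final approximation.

Equation: x² - 5 = 0
Fixed-point form: x = (x² + 5)/(2x)
x₀ = 1.91

x_1 = g(1.910000) = 2.263901
x_2 = g(2.263901) = 2.236239
x_3 = g(2.236239) = 2.236068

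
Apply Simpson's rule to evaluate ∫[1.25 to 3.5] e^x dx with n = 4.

f(x) = e^x
a = 1.25, b = 3.5, n = 4
h = (b - a)/n = 0.562500

Simpson's rule: (h/3)[f(x₀) + 4f(x₁) + 2f(x₂) + ... + f(xₙ)]

x_0 = 1.2500, f(x_0) = 3.490343, coefficient = 1
x_1 = 1.8125, f(x_1) = 6.125743, coefficient = 4
x_2 = 2.3750, f(x_2) = 10.751013, coefficient = 2
x_3 = 2.9375, f(x_3) = 18.868616, coefficient = 4
x_4 = 3.5000, f(x_4) = 33.115452, coefficient = 1

I ≈ (0.562500/3) × 158.085255 = 29.640985
Exact value: 29.625109
Error: 0.015876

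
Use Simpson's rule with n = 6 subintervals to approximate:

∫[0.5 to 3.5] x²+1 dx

f(x) = x²+1
a = 0.5, b = 3.5, n = 6
h = (b - a)/n = 0.500000

Simpson's rule: (h/3)[f(x₀) + 4f(x₁) + 2f(x₂) + ... + f(xₙ)]

x_0 = 0.5000, f(x_0) = 1.250000, coefficient = 1
x_1 = 1.0000, f(x_1) = 2.000000, coefficient = 4
x_2 = 1.5000, f(x_2) = 3.250000, coefficient = 2
x_3 = 2.0000, f(x_3) = 5.000000, coefficient = 4
x_4 = 2.5000, f(x_4) = 7.250000, coefficient = 2
x_5 = 3.0000, f(x_5) = 10.000000, coefficient = 4
x_6 = 3.5000, f(x_6) = 13.250000, coefficient = 1

I ≈ (0.500000/3) × 103.500000 = 17.250000
Exact value: 17.250000
Error: 0.000000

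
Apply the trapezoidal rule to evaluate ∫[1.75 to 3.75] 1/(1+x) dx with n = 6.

f(x) = 1/(1+x)
a = 1.75, b = 3.75, n = 6
h = (b - a)/n = 0.333333

Trapezoidal rule: (h/2)[f(x₀) + 2f(x₁) + 2f(x₂) + ... + f(xₙ)]

x_0 = 1.7500, f(x_0) = 0.363636, coefficient = 1
x_1 = 2.0833, f(x_1) = 0.324324, coefficient = 2
x_2 = 2.4167, f(x_2) = 0.292683, coefficient = 2
x_3 = 2.7500, f(x_3) = 0.266667, coefficient = 2
x_4 = 3.0833, f(x_4) = 0.244898, coefficient = 2
x_5 = 3.4167, f(x_5) = 0.226415, coefficient = 2
x_6 = 3.7500, f(x_6) = 0.210526, coefficient = 1

I ≈ (0.333333/2) × 3.284137 = 0.547356
Exact value: 0.546544
Error: 0.000812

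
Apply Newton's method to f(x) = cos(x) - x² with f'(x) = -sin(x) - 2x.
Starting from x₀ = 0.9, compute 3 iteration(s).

f(x) = cos(x) - x²
f'(x) = -sin(x) - 2x
x₀ = 0.9

Newton-Raphson formula: x_{n+1} = x_n - f(x_n)/f'(x_n)

Iteration 1:
  f(0.900000) = -0.188390
  f'(0.900000) = -2.583327
  x_1 = 0.900000 - (-0.188390)/(-2.583327) = 0.827075
Iteration 2:
  f(0.827075) = -0.007021
  f'(0.827075) = -2.390103
  x_2 = 0.827075 - (-0.007021)/(-2.390103) = 0.824137
Iteration 3:
  f(0.824137) = -0.000012
  f'(0.824137) = -2.382236
  x_3 = 0.824137 - (-0.000012)/(-2.382236) = 0.824132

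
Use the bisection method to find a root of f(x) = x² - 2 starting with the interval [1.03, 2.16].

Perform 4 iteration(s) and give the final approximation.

f(x) = x² - 2
Initial interval: [1.03, 2.16]

Iteration 1:
  c_1 = (1.030000 + 2.160000)/2 = 1.595000
  f(c_1) = f(1.595000) = 0.544025
  f(a) × f(c) < 0, new interval: [1.030000, 1.595000]
Iteration 2:
  c_2 = (1.030000 + 1.595000)/2 = 1.312500
  f(c_2) = f(1.312500) = -0.277344
  f(a) × f(c) ≥ 0, new interval: [1.312500, 1.595000]
Iteration 3:
  c_3 = (1.312500 + 1.595000)/2 = 1.453750
  f(c_3) = f(1.453750) = 0.113389
  f(a) × f(c) < 0, new interval: [1.312500, 1.453750]
Iteration 4:
  c_4 = (1.312500 + 1.453750)/2 = 1.383125
  f(c_4) = f(1.383125) = -0.086965
  f(a) × f(c) ≥ 0, new interval: [1.383125, 1.453750]

After 4 iteration(s), the approximation is c_4 = 1.383125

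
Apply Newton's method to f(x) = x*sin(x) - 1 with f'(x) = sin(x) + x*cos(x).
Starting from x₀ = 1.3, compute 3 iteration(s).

f(x) = x*sin(x) - 1
f'(x) = sin(x) + x*cos(x)
x₀ = 1.3

Newton-Raphson formula: x_{n+1} = x_n - f(x_n)/f'(x_n)

Iteration 1:
  f(1.300000) = 0.252626
  f'(1.300000) = 1.311307
  x_1 = 1.300000 - 0.252626/1.311307 = 1.107348
Iteration 2:
  f(1.107348) = -0.009459
  f'(1.107348) = 1.389540
  x_2 = 1.107348 - (-0.009459)/1.389540 = 1.114155
Iteration 3:
  f(1.114155) = -0.000002
  f'(1.114155) = 1.388810
  x_3 = 1.114155 - (-0.000002)/1.388810 = 1.114157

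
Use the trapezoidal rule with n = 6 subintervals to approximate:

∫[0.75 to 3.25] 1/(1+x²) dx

f(x) = 1/(1+x²)
a = 0.75, b = 3.25, n = 6
h = (b - a)/n = 0.416667

Trapezoidal rule: (h/2)[f(x₀) + 2f(x₁) + 2f(x₂) + ... + f(xₙ)]

x_0 = 0.7500, f(x_0) = 0.640000, coefficient = 1
x_1 = 1.1667, f(x_1) = 0.423529, coefficient = 2
x_2 = 1.5833, f(x_2) = 0.285149, coefficient = 2
x_3 = 2.0000, f(x_3) = 0.200000, coefficient = 2
x_4 = 2.4167, f(x_4) = 0.146193, coefficient = 2
x_5 = 2.8333, f(x_5) = 0.110769, coefficient = 2
x_6 = 3.2500, f(x_6) = 0.086486, coefficient = 1

I ≈ (0.416667/2) × 3.057767 = 0.637035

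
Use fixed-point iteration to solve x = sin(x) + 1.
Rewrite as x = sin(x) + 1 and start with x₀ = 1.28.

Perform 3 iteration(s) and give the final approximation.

Equation: x = sin(x) + 1
Fixed-point form: x = sin(x) + 1
x₀ = 1.28

x_1 = g(1.280000) = 1.958016
x_2 = g(1.958016) = 1.925963
x_3 = g(1.925963) = 1.937589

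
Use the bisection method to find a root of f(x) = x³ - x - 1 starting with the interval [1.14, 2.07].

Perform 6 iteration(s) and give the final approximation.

f(x) = x³ - x - 1
Initial interval: [1.14, 2.07]

Iteration 1:
  c_1 = (1.140000 + 2.070000)/2 = 1.605000
  f(c_1) = f(1.605000) = 1.529520
  f(a) × f(c) < 0, new interval: [1.140000, 1.605000]
Iteration 2:
  c_2 = (1.140000 + 1.605000)/2 = 1.372500
  f(c_2) = f(1.372500) = 0.212955
  f(a) × f(c) < 0, new interval: [1.140000, 1.372500]
Iteration 3:
  c_3 = (1.140000 + 1.372500)/2 = 1.256250
  f(c_3) = f(1.256250) = -0.273681
  f(a) × f(c) ≥ 0, new interval: [1.256250, 1.372500]
Iteration 4:
  c_4 = (1.256250 + 1.372500)/2 = 1.314375
  f(c_4) = f(1.314375) = -0.043685
  f(a) × f(c) ≥ 0, new interval: [1.314375, 1.372500]
Iteration 5:
  c_5 = (1.314375 + 1.372500)/2 = 1.343438
  f(c_5) = f(1.343438) = 0.081231
  f(a) × f(c) < 0, new interval: [1.314375, 1.343438]
Iteration 6:
  c_6 = (1.314375 + 1.343438)/2 = 1.328906
  f(c_6) = f(1.328906) = 0.017931
  f(a) × f(c) < 0, new interval: [1.314375, 1.328906]

After 6 iteration(s), the approximation is c_6 = 1.328906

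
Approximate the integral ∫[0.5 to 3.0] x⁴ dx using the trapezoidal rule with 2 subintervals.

f(x) = x⁴
a = 0.5, b = 3.0, n = 2
h = (b - a)/n = 1.250000

Trapezoidal rule: (h/2)[f(x₀) + 2f(x₁) + 2f(x₂) + ... + f(xₙ)]

x_0 = 0.5000, f(x_0) = 0.062500, coefficient = 1
x_1 = 1.7500, f(x_1) = 9.378906, coefficient = 2
x_2 = 3.0000, f(x_2) = 81.000000, coefficient = 1

I ≈ (1.250000/2) × 99.820312 = 62.387695
Exact value: 48.593750
Error: 13.793945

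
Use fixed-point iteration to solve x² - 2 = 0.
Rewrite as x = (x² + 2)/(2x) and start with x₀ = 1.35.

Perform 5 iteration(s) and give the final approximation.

Equation: x² - 2 = 0
Fixed-point form: x = (x² + 2)/(2x)
x₀ = 1.35

x_1 = g(1.350000) = 1.415741
x_2 = g(1.415741) = 1.414214
x_3 = g(1.414214) = 1.414214
x_4 = g(1.414214) = 1.414214
x_5 = g(1.414214) = 1.414214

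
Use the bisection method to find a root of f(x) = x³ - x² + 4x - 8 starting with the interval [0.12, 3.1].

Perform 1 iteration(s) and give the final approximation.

f(x) = x³ - x² + 4x - 8
Initial interval: [0.12, 3.1]

Iteration 1:
  c_1 = (0.120000 + 3.100000)/2 = 1.610000
  f(c_1) = f(1.610000) = 0.021181
  f(a) × f(c) < 0, new interval: [0.120000, 1.610000]

After 1 iteration(s), the approximation is c_1 = 1.610000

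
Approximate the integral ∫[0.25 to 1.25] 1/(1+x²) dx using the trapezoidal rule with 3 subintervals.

f(x) = 1/(1+x²)
a = 0.25, b = 1.25, n = 3
h = (b - a)/n = 0.333333

Trapezoidal rule: (h/2)[f(x₀) + 2f(x₁) + 2f(x₂) + ... + f(xₙ)]

x_0 = 0.2500, f(x_0) = 0.941176, coefficient = 1
x_1 = 0.5833, f(x_1) = 0.746114, coefficient = 2
x_2 = 0.9167, f(x_2) = 0.543396, coefficient = 2
x_3 = 1.2500, f(x_3) = 0.390244, coefficient = 1

I ≈ (0.333333/2) × 3.910441 = 0.651740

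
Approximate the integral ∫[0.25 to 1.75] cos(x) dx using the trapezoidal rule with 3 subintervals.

f(x) = cos(x)
a = 0.25, b = 1.75, n = 3
h = (b - a)/n = 0.500000

Trapezoidal rule: (h/2)[f(x₀) + 2f(x₁) + 2f(x₂) + ... + f(xₙ)]

x_0 = 0.2500, f(x_0) = 0.968912, coefficient = 1
x_1 = 0.7500, f(x_1) = 0.731689, coefficient = 2
x_2 = 1.2500, f(x_2) = 0.315322, coefficient = 2
x_3 = 1.7500, f(x_3) = -0.178246, coefficient = 1

I ≈ (0.500000/2) × 2.884689 = 0.721172
Exact value: 0.736582
Error: 0.015410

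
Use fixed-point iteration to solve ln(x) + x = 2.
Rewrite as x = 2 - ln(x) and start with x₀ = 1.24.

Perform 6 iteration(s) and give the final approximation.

Equation: ln(x) + x = 2
Fixed-point form: x = 2 - ln(x)
x₀ = 1.24

x_1 = g(1.240000) = 1.784889
x_2 = g(1.784889) = 1.420644
x_3 = g(1.420644) = 1.648890
x_4 = g(1.648890) = 1.499898
x_5 = g(1.499898) = 1.594603
x_6 = g(1.594603) = 1.533375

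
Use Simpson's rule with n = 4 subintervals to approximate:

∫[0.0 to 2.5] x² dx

f(x) = x²
a = 0.0, b = 2.5, n = 4
h = (b - a)/n = 0.625000

Simpson's rule: (h/3)[f(x₀) + 4f(x₁) + 2f(x₂) + ... + f(xₙ)]

x_0 = 0.0000, f(x_0) = 0.000000, coefficient = 1
x_1 = 0.6250, f(x_1) = 0.390625, coefficient = 4
x_2 = 1.2500, f(x_2) = 1.562500, coefficient = 2
x_3 = 1.8750, f(x_3) = 3.515625, coefficient = 4
x_4 = 2.5000, f(x_4) = 6.250000, coefficient = 1

I ≈ (0.625000/3) × 25.000000 = 5.208333
Exact value: 5.208333
Error: 0.000000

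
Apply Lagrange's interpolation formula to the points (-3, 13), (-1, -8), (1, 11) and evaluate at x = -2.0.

Lagrange interpolation formula:
P(x) = Σ yᵢ × Lᵢ(x)
where Lᵢ(x) = Π_{j≠i} (x - xⱼ)/(xᵢ - xⱼ)

L_0(-2.0) = (-2.0 - (-1))/(-3 - (-1)) × (-2.0 - 1)/(-3 - 1) = 0.375000
L_1(-2.0) = (-2.0 - (-3))/(-1 - (-3)) × (-2.0 - 1)/(-1 - 1) = 0.750000
L_2(-2.0) = (-2.0 - (-3))/(1 - (-3)) × (-2.0 - (-1))/(1 - (-1)) = -0.125000

P(-2.0) = 13×L_0(-2.0) + (-8)×L_1(-2.0) + 11×L_2(-2.0)
P(-2.0) = -2.500000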